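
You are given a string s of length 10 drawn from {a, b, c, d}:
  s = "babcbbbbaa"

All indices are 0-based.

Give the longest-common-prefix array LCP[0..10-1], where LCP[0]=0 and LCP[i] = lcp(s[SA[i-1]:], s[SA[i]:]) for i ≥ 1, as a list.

sorted suffixes:
  #0 SA[0]=9  'a'
  #1 SA[1]=8  'aa'
  #2 SA[2]=1  'abcbbbbaa'
  #3 SA[3]=7  'baa'
  #4 SA[4]=0  'babcbbbbaa'
  #5 SA[5]=6  'bbaa'
  #6 SA[6]=5  'bbbaa'
  #7 SA[7]=4  'bbbbaa'
  #8 SA[8]=2  'bcbbbbaa'
  #9 SA[9]=3  'cbbbbaa'

SA = [9, 8, 1, 7, 0, 6, 5, 4, 2, 3]
rank  pair      lcp
   1  s[9:],s[8:]  1  'a'
   2  s[8:],s[1:]  1  'a'
   3  s[1:],s[7:]  0  ''
   4  s[7:],s[0:]  2  'ba'
   5  s[0:],s[6:]  1  'b'
   6  s[6:],s[5:]  2  'bb'
   7  s[5:],s[4:]  3  'bbb'
   8  s[4:],s[2:]  1  'b'
   9  s[2:],s[3:]  0  ''

[0, 1, 1, 0, 2, 1, 2, 3, 1, 0]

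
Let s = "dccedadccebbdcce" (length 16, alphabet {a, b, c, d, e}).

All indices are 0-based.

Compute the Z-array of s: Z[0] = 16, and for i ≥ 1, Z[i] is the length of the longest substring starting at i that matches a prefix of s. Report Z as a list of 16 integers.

[16, 0, 0, 0, 1, 0, 4, 0, 0, 0, 0, 0, 4, 0, 0, 0]

Z[0]=16
i=1: i≥r, start 0; Z[1]=0
i=2: i≥r, start 0; Z[2]=0
i=3: i≥r, start 0; Z[3]=0
i=4: i≥r, start 0; Z[4]=1 grow→box=[4,5)
i=5: i≥r, start 0; Z[5]=0
i=6: i≥r, start 0; Z[6]=4 grow→box=[6,10)
i=7: min(r-i=3, Z[1]=0)=0; Z[7]=0
i=8: min(r-i=2, Z[2]=0)=0; Z[8]=0
i=9: min(r-i=1, Z[3]=0)=0; Z[9]=0
i=10: i≥r, start 0; Z[10]=0
i=11: i≥r, start 0; Z[11]=0
i=12: i≥r, start 0; Z[12]=4 grow→box=[12,16)
i=13: min(r-i=3, Z[1]=0)=0; Z[13]=0
i=14: min(r-i=2, Z[2]=0)=0; Z[14]=0
i=15: min(r-i=1, Z[3]=0)=0; Z[15]=0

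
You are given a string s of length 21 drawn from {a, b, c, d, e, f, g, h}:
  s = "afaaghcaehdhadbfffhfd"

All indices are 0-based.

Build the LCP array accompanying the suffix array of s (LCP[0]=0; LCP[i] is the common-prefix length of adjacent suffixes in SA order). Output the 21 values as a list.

rank→(start, suffix):
  0 → (2, 'aaghcaehdhadbfffhfd')
  1 → (12, 'adbfffhfd')
  2 → (7, 'aehdhadbfffhfd')
  3 → (0, 'afaaghcaehdhadbfffhfd')
  4 → (3, 'aghcaehdhadbfffhfd')
  5 → (14, 'bfffhfd')
  6 → (6, 'caehdhadbfffhfd')
  7 → (20, 'd')
  8 → (13, 'dbfffhfd')
  9 → (10, 'dhadbfffhfd')
  10 → (8, 'ehdhadbfffhfd')
  11 → (1, 'faaghcaehdhadbfffhfd')
  12 → (19, 'fd')
  13 → (15, 'fffhfd')
  14 → (16, 'ffhfd')
  15 → (17, 'fhfd')
  16 → (4, 'ghcaehdhadbfffhfd')
  17 → (11, 'hadbfffhfd')
  18 → (5, 'hcaehdhadbfffhfd')
  19 → (9, 'hdhadbfffhfd')
  20 → (18, 'hfd')

SA = [2, 12, 7, 0, 3, 14, 6, 20, 13, 10, 8, 1, 19, 15, 16, 17, 4, 11, 5, 9, 18]
[i] adj suffixes → lcp
  [1] 2/12 → 1 ('a')
  [2] 12/7 → 1 ('a')
  [3] 7/0 → 1 ('a')
  [4] 0/3 → 1 ('a')
  [5] 3/14 → 0 ('')
  [6] 14/6 → 0 ('')
  [7] 6/20 → 0 ('')
  [8] 20/13 → 1 ('d')
  [9] 13/10 → 1 ('d')
  [10] 10/8 → 0 ('')
  [11] 8/1 → 0 ('')
  [12] 1/19 → 1 ('f')
  [13] 19/15 → 1 ('f')
  [14] 15/16 → 2 ('ff')
  [15] 16/17 → 1 ('f')
  [16] 17/4 → 0 ('')
  [17] 4/11 → 0 ('')
  [18] 11/5 → 1 ('h')
  [19] 5/9 → 1 ('h')
  [20] 9/18 → 1 ('h')

[0, 1, 1, 1, 1, 0, 0, 0, 1, 1, 0, 0, 1, 1, 2, 1, 0, 0, 1, 1, 1]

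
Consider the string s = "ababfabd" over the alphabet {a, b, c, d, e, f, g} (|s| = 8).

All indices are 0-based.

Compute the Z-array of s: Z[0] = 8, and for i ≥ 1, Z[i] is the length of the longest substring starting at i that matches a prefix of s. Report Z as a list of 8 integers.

Z[0]=8
i=1: i≥r, start 0; Z[1]=0
i=2: i≥r, start 0; Z[2]=2 extend→box=[2,4)
i=3: min(r-i=1, Z[1]=0)=0; Z[3]=0
i=4: i≥r, start 0; Z[4]=0
i=5: i≥r, start 0; Z[5]=2 extend→box=[5,7)
i=6: min(r-i=1, Z[1]=0)=0; Z[6]=0
i=7: i≥r, start 0; Z[7]=0

[8, 0, 2, 0, 0, 2, 0, 0]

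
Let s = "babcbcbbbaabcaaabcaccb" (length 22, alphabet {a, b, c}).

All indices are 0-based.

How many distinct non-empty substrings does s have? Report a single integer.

214

rank | idx | suffix
   0 |  13 | aaabcaccb
   1 |   9 | aabcaaabcaccb
   2 |  14 | aabcaccb
   3 |  10 | abcaaabcaccb
   4 |  15 | abcaccb
   5 |   1 | abcbcbbbaabcaaabcaccb
   6 |  18 | accb
   7 |  21 | b
   8 |   8 | baabcaaabcaccb
   9 |   0 | babcbcbbbaabcaaabcaccb
  10 |   7 | bbaabcaaabcaccb
  11 |   6 | bbbaabcaaabcaccb
  12 |  11 | bcaaabcaccb
  13 |  16 | bcaccb
  14 |   4 | bcbbbaabcaaabcaccb
  15 |   2 | bcbcbbbaabcaaabcaccb
  16 |  12 | caaabcaccb
  17 |  17 | caccb
  18 |  20 | cb
  19 |   5 | cbbbaabcaaabcaccb
  20 |   3 | cbcbbbaabcaaabcaccb
  21 |  19 | ccb

SA = [13, 9, 14, 10, 15, 1, 18, 21, 8, 0, 7, 6, 11, 16, 4, 2, 12, 17, 20, 5, 3, 19]
i: (SA[i-1],SA[i]) lcp shared
  1: (13,9) 2 'aa'
  2: (9,14) 5 'aabca'
  3: (14,10) 1 'a'
  4: (10,15) 4 'abca'
  5: (15,1) 3 'abc'
  6: (1,18) 1 'a'
  7: (18,21) 0 ''
  8: (21,8) 1 'b'
  9: (8,0) 2 'ba'
  10: (0,7) 1 'b'
  11: (7,6) 2 'bb'
  12: (6,11) 1 'b'
  13: (11,16) 3 'bca'
  14: (16,4) 2 'bc'
  15: (4,2) 3 'bcb'
  16: (2,12) 0 ''
  17: (12,17) 2 'ca'
  18: (17,20) 1 'c'
  19: (20,5) 2 'cb'
  20: (5,3) 2 'cb'
  21: (3,19) 1 'c'

n(n+1)/2 = 22·23/2 = 253
Σ LCP = 0 + 2 + 5 + 1 + 4 + 3 + 1 + 0 + 1 + 2 + 1 + 2 + 1 + 3 + 2 + 3 + 0 + 2 + 1 + 2 + 2 + 1 = 39
distinct = 253 − 39 = 214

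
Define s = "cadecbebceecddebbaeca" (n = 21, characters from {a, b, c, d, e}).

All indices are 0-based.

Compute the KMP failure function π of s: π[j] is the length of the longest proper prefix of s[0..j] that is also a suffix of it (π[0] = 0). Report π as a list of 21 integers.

π[0] = 0
j=1 s[j]='a': π[1]=0 (border '')
j=2 s[j]='d': π[2]=0 (border '')
j=3 s[j]='e': π[3]=0 (border '')
j=4 s[j]='c': π[4]=1 (border 'c')
j=5 s[j]='b': k: 1→0; π[5]=0 (border '')
j=6 s[j]='e': π[6]=0 (border '')
j=7 s[j]='b': π[7]=0 (border '')
j=8 s[j]='c': π[8]=1 (border 'c')
j=9 s[j]='e': k: 1→0; π[9]=0 (border '')
j=10 s[j]='e': π[10]=0 (border '')
j=11 s[j]='c': π[11]=1 (border 'c')
j=12 s[j]='d': k: 1→0; π[12]=0 (border '')
j=13 s[j]='d': π[13]=0 (border '')
j=14 s[j]='e': π[14]=0 (border '')
j=15 s[j]='b': π[15]=0 (border '')
j=16 s[j]='b': π[16]=0 (border '')
j=17 s[j]='a': π[17]=0 (border '')
j=18 s[j]='e': π[18]=0 (border '')
j=19 s[j]='c': π[19]=1 (border 'c')
j=20 s[j]='a': π[20]=2 (border 'ca')

[0, 0, 0, 0, 1, 0, 0, 0, 1, 0, 0, 1, 0, 0, 0, 0, 0, 0, 0, 1, 2]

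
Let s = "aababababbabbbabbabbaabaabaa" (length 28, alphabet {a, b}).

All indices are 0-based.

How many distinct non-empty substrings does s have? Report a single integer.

rank→(start, suffix):
  0 → (27, 'a')
  1 → (26, 'aa')
  2 → (23, 'aabaa')
  3 → (20, 'aabaabaa')
  4 → (0, 'aababababbabbbabbabbaabaabaa')
  5 → (24, 'abaa')
  6 → (21, 'abaabaa')
  7 → (1, 'ababababbabbbabbabbaabaabaa')
  8 → (3, 'abababbabbbabbabbaabaabaa')
  9 → (5, 'ababbabbbabbabbaabaabaa')
  10 → (17, 'abbaabaabaa')
  11 → (14, 'abbabbaabaabaa')
  12 → (7, 'abbabbbabbabbaabaabaa')
  13 → (10, 'abbbabbabbaabaabaa')
  14 → (25, 'baa')
  15 → (22, 'baabaa')
  16 → (19, 'baabaabaa')
  17 → (2, 'babababbabbbabbabbaabaabaa')
  18 → (4, 'bababbabbbabbabbaabaabaa')
  19 → (16, 'babbaabaabaa')
  20 → (13, 'babbabbaabaabaa')
  21 → (6, 'babbabbbabbabbaabaabaa')
  22 → (9, 'babbbabbabbaabaabaa')
  23 → (18, 'bbaabaabaa')
  24 → (15, 'bbabbaabaabaa')
  25 → (12, 'bbabbabbaabaabaa')
  26 → (8, 'bbabbbabbabbaabaabaa')
  27 → (11, 'bbbabbabbaabaabaa')

SA = [27, 26, 23, 20, 0, 24, 21, 1, 3, 5, 17, 14, 7, 10, 25, 22, 19, 2, 4, 16, 13, 6, 9, 18, 15, 12, 8, 11]
rank  pair      lcp
   1  s[27:],s[26:]  1  'a'
   2  s[26:],s[23:]  2  'aa'
   3  s[23:],s[20:]  5  'aabaa'
   4  s[20:],s[0:]  4  'aaba'
   5  s[0:],s[24:]  1  'a'
   6  s[24:],s[21:]  4  'abaa'
   7  s[21:],s[1:]  3  'aba'
   8  s[1:],s[3:]  6  'ababab'
   9  s[3:],s[5:]  4  'abab'
  10  s[5:],s[17:]  2  'ab'
  11  s[17:],s[14:]  4  'abba'
  12  s[14:],s[7:]  6  'abbabb'
  13  s[7:],s[10:]  3  'abb'
  14  s[10:],s[25:]  0  ''
  15  s[25:],s[22:]  3  'baa'
  16  s[22:],s[19:]  6  'baabaa'
  17  s[19:],s[2:]  2  'ba'
  18  s[2:],s[4:]  5  'babab'
  19  s[4:],s[16:]  3  'bab'
  20  s[16:],s[13:]  5  'babba'
  21  s[13:],s[6:]  7  'babbabb'
  22  s[6:],s[9:]  4  'babb'
  23  s[9:],s[18:]  1  'b'
  24  s[18:],s[15:]  3  'bba'
  25  s[15:],s[12:]  6  'bbabba'
  26  s[12:],s[8:]  5  'bbabb'
  27  s[8:],s[11:]  2  'bb'

n(n+1)/2 = 28·29/2 = 406
Σ LCP = 0 + 1 + 2 + 5 + 4 + 1 + 4 + 3 + 6 + 4 + 2 + 4 + 6 + 3 + 0 + 3 + 6 + 2 + 5 + 3 + 5 + 7 + 4 + 1 + 3 + 6 + 5 + 2 = 97
distinct = 406 − 97 = 309

309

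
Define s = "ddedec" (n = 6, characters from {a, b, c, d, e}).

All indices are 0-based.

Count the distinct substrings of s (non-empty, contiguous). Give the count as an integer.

17

rank | idx | suffix
   0 |   5 | c
   1 |   0 | ddedec
   2 |   3 | dec
   3 |   1 | dedec
   4 |   4 | ec
   5 |   2 | edec

SA = [5, 0, 3, 1, 4, 2]
rank  pair      lcp
   1  s[5:],s[0:]  0  ''
   2  s[0:],s[3:]  1  'd'
   3  s[3:],s[1:]  2  'de'
   4  s[1:],s[4:]  0  ''
   5  s[4:],s[2:]  1  'e'

n(n+1)/2 = 6·7/2 = 21
Σ LCP = 0 + 0 + 1 + 2 + 0 + 1 = 4
distinct = 21 − 4 = 17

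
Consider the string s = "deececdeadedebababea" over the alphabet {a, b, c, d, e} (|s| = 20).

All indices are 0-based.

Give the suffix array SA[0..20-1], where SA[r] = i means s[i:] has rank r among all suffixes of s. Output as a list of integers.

sorted suffixes:
  #0 SA[0]=19  'a'
  #1 SA[1]=14  'ababea'
  #2 SA[2]=16  'abea'
  #3 SA[3]=8  'adedebababea'
  #4 SA[4]=13  'bababea'
  #5 SA[5]=15  'babea'
  #6 SA[6]=17  'bea'
  #7 SA[7]=5  'cdeadedebababea'
  #8 SA[8]=3  'cecdeadedebababea'
  #9 SA[9]=6  'deadedebababea'
  #10 SA[10]=11  'debababea'
  #11 SA[11]=9  'dedebababea'
  #12 SA[12]=0  'deececdeadedebababea'
  #13 SA[13]=18  'ea'
  #14 SA[14]=7  'eadedebababea'
  #15 SA[15]=12  'ebababea'
  #16 SA[16]=4  'ecdeadedebababea'
  #17 SA[17]=2  'ececdeadedebababea'
  #18 SA[18]=10  'edebababea'
  #19 SA[19]=1  'eececdeadedebababea'

[19, 14, 16, 8, 13, 15, 17, 5, 3, 6, 11, 9, 0, 18, 7, 12, 4, 2, 10, 1]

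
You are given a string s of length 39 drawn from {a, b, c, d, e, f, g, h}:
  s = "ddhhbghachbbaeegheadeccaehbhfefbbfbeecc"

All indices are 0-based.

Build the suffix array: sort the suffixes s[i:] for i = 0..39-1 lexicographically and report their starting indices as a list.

rank→(start, suffix):
  0 → (7, 'achbbaeegheadeccaehbhfefbbfbeecc')
  1 → (18, 'adeccaehbhfefbbfbeecc')
  2 → (12, 'aeegheadeccaehbhfefbbfbeecc')
  3 → (23, 'aehbhfefbbfbeecc')
  4 → (11, 'baeegheadeccaehbhfefbbfbeecc')
  5 → (10, 'bbaeegheadeccaehbhfefbbfbeecc')
  6 → (31, 'bbfbeecc')
  7 → (34, 'beecc')
  8 → (32, 'bfbeecc')
  9 → (4, 'bghachbbaeegheadeccaehbhfefbbfbeecc')
  10 → (26, 'bhfefbbfbeecc')
  11 → (38, 'c')
  12 → (22, 'caehbhfefbbfbeecc')
  13 → (37, 'cc')
  14 → (21, 'ccaehbhfefbbfbeecc')
  15 → (8, 'chbbaeegheadeccaehbhfefbbfbeecc')
  16 → (0, 'ddhhbghachbbaeegheadeccaehbhfefbbfbeecc')
  17 → (19, 'deccaehbhfefbbfbeecc')
  18 → (1, 'dhhbghachbbaeegheadeccaehbhfefbbfbeecc')
  19 → (17, 'eadeccaehbhfefbbfbeecc')
  20 → (36, 'ecc')
  21 → (20, 'eccaehbhfefbbfbeecc')
  22 → (35, 'eecc')
  23 → (13, 'eegheadeccaehbhfefbbfbeecc')
  24 → (29, 'efbbfbeecc')
  25 → (14, 'egheadeccaehbhfefbbfbeecc')
  26 → (24, 'ehbhfefbbfbeecc')
  27 → (30, 'fbbfbeecc')
  28 → (33, 'fbeecc')
  29 → (28, 'fefbbfbeecc')
  30 → (5, 'ghachbbaeegheadeccaehbhfefbbfbeecc')
  31 → (15, 'gheadeccaehbhfefbbfbeecc')
  32 → (6, 'hachbbaeegheadeccaehbhfefbbfbeecc')
  33 → (9, 'hbbaeegheadeccaehbhfefbbfbeecc')
  34 → (3, 'hbghachbbaeegheadeccaehbhfefbbfbeecc')
  35 → (25, 'hbhfefbbfbeecc')
  36 → (16, 'headeccaehbhfefbbfbeecc')
  37 → (27, 'hfefbbfbeecc')
  38 → (2, 'hhbghachbbaeegheadeccaehbhfefbbfbeecc')

[7, 18, 12, 23, 11, 10, 31, 34, 32, 4, 26, 38, 22, 37, 21, 8, 0, 19, 1, 17, 36, 20, 35, 13, 29, 14, 24, 30, 33, 28, 5, 15, 6, 9, 3, 25, 16, 27, 2]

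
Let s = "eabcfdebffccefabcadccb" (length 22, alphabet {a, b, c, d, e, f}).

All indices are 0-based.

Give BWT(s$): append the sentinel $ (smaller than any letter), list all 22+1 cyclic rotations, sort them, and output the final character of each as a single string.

bfeccaaebcdfcbaf$dcefcb

rank  rotation                 last
    0  $eabcfdebffccefabcadccb  b
    1  abcadccb$eabcfdebffccef  f
    2  abcfdebffccefabcadccb$e  e
    3  adccb$eabcfdebffccefabc  c
    4  b$eabcfdebffccefabcadcc  c
    5  bcadccb$eabcfdebffccefa  a
    6  bcfdebffccefabcadccb$ea  a
    7  bffccefabcadccb$eabcfde  e
    8  cadccb$eabcfdebffccefab  b
    9  cb$eabcfdebffccefabcadc  c
   10  ccb$eabcfdebffccefabcad  d
   11  ccefabcadccb$eabcfdebff  f
   12  cefabcadccb$eabcfdebffc  c
   13  cfdebffccefabcadccb$eab  b
   14  dccb$eabcfdebffccefabca  a
   15  debffccefabcadccb$eabcf  f
   16  eabcfdebffccefabcadccb$  $
   17  ebffccefabcadccb$eabcfd  d
   18  efabcadccb$eabcfdebffcc  c
   19  fabcadccb$eabcfdebffcce  e
   20  fccefabcadccb$eabcfdebf  f
   21  fdebffccefabcadccb$eabc  c
   22  ffccefabcadccb$eabcfdeb  b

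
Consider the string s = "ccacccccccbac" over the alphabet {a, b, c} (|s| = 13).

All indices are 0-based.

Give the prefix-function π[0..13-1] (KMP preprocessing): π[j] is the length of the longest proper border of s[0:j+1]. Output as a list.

π[0] = 0
j=1 s[j]='c': π[1]=1 (border 'c')
j=2 s[j]='a': k: 1→0; π[2]=0 (border '')
j=3 s[j]='c': π[3]=1 (border 'c')
j=4 s[j]='c': π[4]=2 (border 'cc')
j=5 s[j]='c': k: 2→1; π[5]=2 (border 'cc')
j=6 s[j]='c': k: 2→1; π[6]=2 (border 'cc')
j=7 s[j]='c': k: 2→1; π[7]=2 (border 'cc')
j=8 s[j]='c': k: 2→1; π[8]=2 (border 'cc')
j=9 s[j]='c': k: 2→1; π[9]=2 (border 'cc')
j=10 s[j]='b': k: 2→1→0; π[10]=0 (border '')
j=11 s[j]='a': π[11]=0 (border '')
j=12 s[j]='c': π[12]=1 (border 'c')

[0, 1, 0, 1, 2, 2, 2, 2, 2, 2, 0, 0, 1]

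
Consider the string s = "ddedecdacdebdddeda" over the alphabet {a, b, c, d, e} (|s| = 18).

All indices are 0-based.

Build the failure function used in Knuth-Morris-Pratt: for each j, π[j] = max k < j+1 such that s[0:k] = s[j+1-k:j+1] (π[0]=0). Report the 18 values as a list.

[0, 1, 0, 1, 0, 0, 1, 0, 0, 1, 0, 0, 1, 2, 2, 3, 4, 0]

π[0] = 0
j=1 s[j]='d': π[1]=1 (border 'd')
j=2 s[j]='e': k: 1→0; π[2]=0 (border '')
j=3 s[j]='d': π[3]=1 (border 'd')
j=4 s[j]='e': k: 1→0; π[4]=0 (border '')
j=5 s[j]='c': π[5]=0 (border '')
j=6 s[j]='d': π[6]=1 (border 'd')
j=7 s[j]='a': k: 1→0; π[7]=0 (border '')
j=8 s[j]='c': π[8]=0 (border '')
j=9 s[j]='d': π[9]=1 (border 'd')
j=10 s[j]='e': k: 1→0; π[10]=0 (border '')
j=11 s[j]='b': π[11]=0 (border '')
j=12 s[j]='d': π[12]=1 (border 'd')
j=13 s[j]='d': π[13]=2 (border 'dd')
j=14 s[j]='d': k: 2→1; π[14]=2 (border 'dd')
j=15 s[j]='e': π[15]=3 (border 'dde')
j=16 s[j]='d': π[16]=4 (border 'dded')
j=17 s[j]='a': k: 4→1→0; π[17]=0 (border '')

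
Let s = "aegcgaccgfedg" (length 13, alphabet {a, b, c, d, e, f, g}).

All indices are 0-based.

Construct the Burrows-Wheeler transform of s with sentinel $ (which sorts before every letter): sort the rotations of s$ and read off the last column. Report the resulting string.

rank  rotation        last
    0  $aegcgaccgfedg  g
    1  accgfedg$aegcg  g
    2  aegcgaccgfedg$  $
    3  ccgfedg$aegcga  a
    4  cgaccgfedg$aeg  g
    5  cgfedg$aegcgac  c
    6  dg$aegcgaccgfe  e
    7  edg$aegcgaccgf  f
    8  egcgaccgfedg$a  a
    9  fedg$aegcgaccg  g
   10  g$aegcgaccgfed  d
   11  gaccgfedg$aegc  c
   12  gcgaccgfedg$ae  e
   13  gfedg$aegcgacc  c

gg$agcefagdcec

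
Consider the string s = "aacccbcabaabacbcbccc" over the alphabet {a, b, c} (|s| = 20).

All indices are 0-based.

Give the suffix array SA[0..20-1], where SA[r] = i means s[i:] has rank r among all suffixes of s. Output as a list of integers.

rank→(start, suffix):
  0 → (9, 'aabacbcbccc')
  1 → (0, 'aacccbcabaabacbcbccc')
  2 → (7, 'abaabacbcbccc')
  3 → (10, 'abacbcbccc')
  4 → (12, 'acbcbccc')
  5 → (1, 'acccbcabaabacbcbccc')
  6 → (8, 'baabacbcbccc')
  7 → (11, 'bacbcbccc')
  8 → (5, 'bcabaabacbcbccc')
  9 → (14, 'bcbccc')
  10 → (16, 'bccc')
  11 → (19, 'c')
  12 → (6, 'cabaabacbcbccc')
  13 → (4, 'cbcabaabacbcbccc')
  14 → (13, 'cbcbccc')
  15 → (15, 'cbccc')
  16 → (18, 'cc')
  17 → (3, 'ccbcabaabacbcbccc')
  18 → (17, 'ccc')
  19 → (2, 'cccbcabaabacbcbccc')

[9, 0, 7, 10, 12, 1, 8, 11, 5, 14, 16, 19, 6, 4, 13, 15, 18, 3, 17, 2]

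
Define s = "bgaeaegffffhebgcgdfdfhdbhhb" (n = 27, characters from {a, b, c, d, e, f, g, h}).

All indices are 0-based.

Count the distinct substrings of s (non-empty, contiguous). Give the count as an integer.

rank→(start, suffix):
  0 → (2, 'aeaegffffhebgcgdfdfhdbhhb')
  1 → (4, 'aegffffhebgcgdfdfhdbhhb')
  2 → (26, 'b')
  3 → (0, 'bgaeaegffffhebgcgdfdfhdbhhb')
  4 → (13, 'bgcgdfdfhdbhhb')
  5 → (23, 'bhhb')
  6 → (15, 'cgdfdfhdbhhb')
  7 → (22, 'dbhhb')
  8 → (17, 'dfdfhdbhhb')
  9 → (19, 'dfhdbhhb')
  10 → (3, 'eaegffffhebgcgdfdfhdbhhb')
  11 → (12, 'ebgcgdfdfhdbhhb')
  12 → (5, 'egffffhebgcgdfdfhdbhhb')
  13 → (18, 'fdfhdbhhb')
  14 → (7, 'ffffhebgcgdfdfhdbhhb')
  15 → (8, 'fffhebgcgdfdfhdbhhb')
  16 → (9, 'ffhebgcgdfdfhdbhhb')
  17 → (20, 'fhdbhhb')
  18 → (10, 'fhebgcgdfdfhdbhhb')
  19 → (1, 'gaeaegffffhebgcgdfdfhdbhhb')
  20 → (14, 'gcgdfdfhdbhhb')
  21 → (16, 'gdfdfhdbhhb')
  22 → (6, 'gffffhebgcgdfdfhdbhhb')
  23 → (25, 'hb')
  24 → (21, 'hdbhhb')
  25 → (11, 'hebgcgdfdfhdbhhb')
  26 → (24, 'hhb')

SA = [2, 4, 26, 0, 13, 23, 15, 22, 17, 19, 3, 12, 5, 18, 7, 8, 9, 20, 10, 1, 14, 16, 6, 25, 21, 11, 24]
[i] adj suffixes → lcp
  [1] 2/4 → 2 ('ae')
  [2] 4/26 → 0 ('')
  [3] 26/0 → 1 ('b')
  [4] 0/13 → 2 ('bg')
  [5] 13/23 → 1 ('b')
  [6] 23/15 → 0 ('')
  [7] 15/22 → 0 ('')
  [8] 22/17 → 1 ('d')
  [9] 17/19 → 2 ('df')
  [10] 19/3 → 0 ('')
  [11] 3/12 → 1 ('e')
  [12] 12/5 → 1 ('e')
  [13] 5/18 → 0 ('')
  [14] 18/7 → 1 ('f')
  [15] 7/8 → 3 ('fff')
  [16] 8/9 → 2 ('ff')
  [17] 9/20 → 1 ('f')
  [18] 20/10 → 2 ('fh')
  [19] 10/1 → 0 ('')
  [20] 1/14 → 1 ('g')
  [21] 14/16 → 1 ('g')
  [22] 16/6 → 1 ('g')
  [23] 6/25 → 0 ('')
  [24] 25/21 → 1 ('h')
  [25] 21/11 → 1 ('h')
  [26] 11/24 → 1 ('h')

n(n+1)/2 = 27·28/2 = 378
Σ LCP = 0 + 2 + 0 + 1 + 2 + 1 + 0 + 0 + 1 + 2 + 0 + 1 + 1 + 0 + 1 + 3 + 2 + 1 + 2 + 0 + 1 + 1 + 1 + 0 + 1 + 1 + 1 = 26
distinct = 378 − 26 = 352

352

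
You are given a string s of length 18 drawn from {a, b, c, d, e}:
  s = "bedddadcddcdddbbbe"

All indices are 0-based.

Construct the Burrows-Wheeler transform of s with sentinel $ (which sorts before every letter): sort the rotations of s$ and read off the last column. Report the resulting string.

eddbb$ddddadddcecbb

rank  rotation             last
    0  $bedddadcddcdddbbbe  e
    1  adcddcdddbbbe$beddd  d
    2  bbbe$bedddadcddcddd  d
    3  bbe$bedddadcddcdddb  b
    4  be$bedddadcddcdddbb  b
    5  bedddadcddcdddbbbe$  $
    6  cddcdddbbbe$bedddad  d
    7  cdddbbbe$bedddadcdd  d
    8  dadcddcdddbbbe$bedd  d
    9  dbbbe$bedddadcddcdd  d
   10  dcddcdddbbbe$beddda  a
   11  dcdddbbbe$bedddadcd  d
   12  ddadcddcdddbbbe$bed  d
   13  ddbbbe$bedddadcddcd  d
   14  ddcdddbbbe$bedddadc  c
   15  dddadcddcdddbbbe$be  e
   16  dddbbbe$bedddadcddc  c
   17  e$bedddadcddcdddbbb  b
   18  edddadcddcdddbbbe$b  b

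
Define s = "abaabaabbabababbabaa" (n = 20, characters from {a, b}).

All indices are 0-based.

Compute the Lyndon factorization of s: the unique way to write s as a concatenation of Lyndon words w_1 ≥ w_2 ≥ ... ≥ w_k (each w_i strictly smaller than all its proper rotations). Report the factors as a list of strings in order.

["ab", "aabaabbabababbab", "a", "a"]

emit factor 1: 'ab' (i=0, period=2)
emit factor 2: 'aabaabbabababbab' (i=2, period=16)
emit factor 3: 'a' (i=18, period=1)
emit factor 4: 'a' (i=19, period=1)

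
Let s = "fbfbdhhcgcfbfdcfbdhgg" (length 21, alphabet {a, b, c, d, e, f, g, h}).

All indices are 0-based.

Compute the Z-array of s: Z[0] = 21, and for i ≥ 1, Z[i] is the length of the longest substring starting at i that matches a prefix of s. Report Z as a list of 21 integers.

Z[0]=21
i=1: i≥r, start 0; Z[1]=0
i=2: i≥r, start 0; Z[2]=2 scan→box=[2,4)
i=3: min(r-i=1, Z[1]=0)=0; Z[3]=0
i=4: i≥r, start 0; Z[4]=0
i=5: i≥r, start 0; Z[5]=0
i=6: i≥r, start 0; Z[6]=0
i=7: i≥r, start 0; Z[7]=0
i=8: i≥r, start 0; Z[8]=0
i=9: i≥r, start 0; Z[9]=0
i=10: i≥r, start 0; Z[10]=3 scan→box=[10,13)
i=11: min(r-i=2, Z[1]=0)=0; Z[11]=0
i=12: min(r-i=1, Z[2]=2)=1; Z[12]=1
i=13: i≥r, start 0; Z[13]=0
i=14: i≥r, start 0; Z[14]=0
i=15: i≥r, start 0; Z[15]=2 scan→box=[15,17)
i=16: min(r-i=1, Z[1]=0)=0; Z[16]=0
i=17: i≥r, start 0; Z[17]=0
i=18: i≥r, start 0; Z[18]=0
i=19: i≥r, start 0; Z[19]=0
i=20: i≥r, start 0; Z[20]=0

[21, 0, 2, 0, 0, 0, 0, 0, 0, 0, 3, 0, 1, 0, 0, 2, 0, 0, 0, 0, 0]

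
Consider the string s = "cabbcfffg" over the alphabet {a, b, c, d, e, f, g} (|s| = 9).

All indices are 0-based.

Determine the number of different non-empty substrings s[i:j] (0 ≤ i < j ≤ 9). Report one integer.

40

rank | idx | suffix
   0 |   1 | abbcfffg
   1 |   2 | bbcfffg
   2 |   3 | bcfffg
   3 |   0 | cabbcfffg
   4 |   4 | cfffg
   5 |   5 | fffg
   6 |   6 | ffg
   7 |   7 | fg
   8 |   8 | g

SA = [1, 2, 3, 0, 4, 5, 6, 7, 8]
[i] adj suffixes → lcp
  [1] 1/2 → 0 ('')
  [2] 2/3 → 1 ('b')
  [3] 3/0 → 0 ('')
  [4] 0/4 → 1 ('c')
  [5] 4/5 → 0 ('')
  [6] 5/6 → 2 ('ff')
  [7] 6/7 → 1 ('f')
  [8] 7/8 → 0 ('')

n(n+1)/2 = 9·10/2 = 45
Σ LCP = 0 + 0 + 1 + 0 + 1 + 0 + 2 + 1 + 0 = 5
distinct = 45 − 5 = 40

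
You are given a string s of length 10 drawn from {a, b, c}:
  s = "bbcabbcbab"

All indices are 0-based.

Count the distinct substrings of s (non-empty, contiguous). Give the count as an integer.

sorted suffixes:
  #0 SA[0]=8  'ab'
  #1 SA[1]=3  'abbcbab'
  #2 SA[2]=9  'b'
  #3 SA[3]=7  'bab'
  #4 SA[4]=0  'bbcabbcbab'
  #5 SA[5]=4  'bbcbab'
  #6 SA[6]=1  'bcabbcbab'
  #7 SA[7]=5  'bcbab'
  #8 SA[8]=2  'cabbcbab'
  #9 SA[9]=6  'cbab'

SA = [8, 3, 9, 7, 0, 4, 1, 5, 2, 6]
i: (SA[i-1],SA[i]) lcp shared
  1: (8,3) 2 'ab'
  2: (3,9) 0 ''
  3: (9,7) 1 'b'
  4: (7,0) 1 'b'
  5: (0,4) 3 'bbc'
  6: (4,1) 1 'b'
  7: (1,5) 2 'bc'
  8: (5,2) 0 ''
  9: (2,6) 1 'c'

n(n+1)/2 = 10·11/2 = 55
Σ LCP = 0 + 2 + 0 + 1 + 1 + 3 + 1 + 2 + 0 + 1 = 11
distinct = 55 − 11 = 44

44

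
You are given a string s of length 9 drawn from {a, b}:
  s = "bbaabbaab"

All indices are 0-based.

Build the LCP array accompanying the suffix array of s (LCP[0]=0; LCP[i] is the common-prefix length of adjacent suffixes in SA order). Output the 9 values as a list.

rank→(start, suffix):
  0 → (6, 'aab')
  1 → (2, 'aabbaab')
  2 → (7, 'ab')
  3 → (3, 'abbaab')
  4 → (8, 'b')
  5 → (5, 'baab')
  6 → (1, 'baabbaab')
  7 → (4, 'bbaab')
  8 → (0, 'bbaabbaab')

SA = [6, 2, 7, 3, 8, 5, 1, 4, 0]
[i] adj suffixes → lcp
  [1] 6/2 → 3 ('aab')
  [2] 2/7 → 1 ('a')
  [3] 7/3 → 2 ('ab')
  [4] 3/8 → 0 ('')
  [5] 8/5 → 1 ('b')
  [6] 5/1 → 4 ('baab')
  [7] 1/4 → 1 ('b')
  [8] 4/0 → 5 ('bbaab')

[0, 3, 1, 2, 0, 1, 4, 1, 5]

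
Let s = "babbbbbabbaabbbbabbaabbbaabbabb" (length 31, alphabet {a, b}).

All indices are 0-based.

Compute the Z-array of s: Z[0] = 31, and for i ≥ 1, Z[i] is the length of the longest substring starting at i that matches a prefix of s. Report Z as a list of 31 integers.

[31, 0, 1, 1, 1, 1, 4, 0, 1, 2, 0, 0, 1, 1, 1, 4, 0, 1, 2, 0, 0, 1, 1, 2, 0, 0, 1, 4, 0, 1, 1]

Z[0]=31
i=1: fresh scan; Z[1]=0
i=2: fresh scan; Z[2]=1 extend→box=[2,3)
i=3: fresh scan; Z[3]=1 extend→box=[3,4)
i=4: fresh scan; Z[4]=1 extend→box=[4,5)
i=5: fresh scan; Z[5]=1 extend→box=[5,6)
i=6: fresh scan; Z[6]=4 extend→box=[6,10)
i=7: min(r-i=3, Z[1]=0)=0; Z[7]=0
i=8: min(r-i=2, Z[2]=1)=1; Z[8]=1
i=9: min(r-i=1, Z[3]=1)=1; Z[9]=2 extend→box=[9,11)
i=10: min(r-i=1, Z[1]=0)=0; Z[10]=0
i=11: fresh scan; Z[11]=0
i=12: fresh scan; Z[12]=1 extend→box=[12,13)
i=13: fresh scan; Z[13]=1 extend→box=[13,14)
i=14: fresh scan; Z[14]=1 extend→box=[14,15)
i=15: fresh scan; Z[15]=4 extend→box=[15,19)
i=16: min(r-i=3, Z[1]=0)=0; Z[16]=0
i=17: min(r-i=2, Z[2]=1)=1; Z[17]=1
i=18: min(r-i=1, Z[3]=1)=1; Z[18]=2 extend→box=[18,20)
i=19: min(r-i=1, Z[1]=0)=0; Z[19]=0
i=20: fresh scan; Z[20]=0
i=21: fresh scan; Z[21]=1 extend→box=[21,22)
i=22: fresh scan; Z[22]=1 extend→box=[22,23)
i=23: fresh scan; Z[23]=2 extend→box=[23,25)
i=24: min(r-i=1, Z[1]=0)=0; Z[24]=0
i=25: fresh scan; Z[25]=0
i=26: fresh scan; Z[26]=1 extend→box=[26,27)
i=27: fresh scan; Z[27]=4 extend→box=[27,31)
i=28: min(r-i=3, Z[1]=0)=0; Z[28]=0
i=29: min(r-i=2, Z[2]=1)=1; Z[29]=1
i=30: min(r-i=1, Z[3]=1)=1; Z[30]=1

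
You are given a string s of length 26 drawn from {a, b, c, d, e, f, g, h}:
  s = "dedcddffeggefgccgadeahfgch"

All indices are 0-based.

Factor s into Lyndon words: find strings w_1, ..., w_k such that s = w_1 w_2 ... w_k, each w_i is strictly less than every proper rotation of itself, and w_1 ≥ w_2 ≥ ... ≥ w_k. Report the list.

emit factor 1: 'de' (i=0, period=2)
emit factor 2: 'd' (i=2, period=1)
emit factor 3: 'cddffeggefg' (i=3, period=11)
emit factor 4: 'ccg' (i=14, period=3)
emit factor 5: 'adeahfgch' (i=17, period=9)

["de", "d", "cddffeggefg", "ccg", "adeahfgch"]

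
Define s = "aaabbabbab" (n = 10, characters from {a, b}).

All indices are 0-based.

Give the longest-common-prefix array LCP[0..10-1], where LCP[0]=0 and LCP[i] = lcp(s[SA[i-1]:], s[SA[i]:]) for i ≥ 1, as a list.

sorted suffixes:
  #0 SA[0]=0  'aaabbabbab'
  #1 SA[1]=1  'aabbabbab'
  #2 SA[2]=8  'ab'
  #3 SA[3]=5  'abbab'
  #4 SA[4]=2  'abbabbab'
  #5 SA[5]=9  'b'
  #6 SA[6]=7  'bab'
  #7 SA[7]=4  'babbab'
  #8 SA[8]=6  'bbab'
  #9 SA[9]=3  'bbabbab'

SA = [0, 1, 8, 5, 2, 9, 7, 4, 6, 3]
[i] adj suffixes → lcp
  [1] 0/1 → 2 ('aa')
  [2] 1/8 → 1 ('a')
  [3] 8/5 → 2 ('ab')
  [4] 5/2 → 5 ('abbab')
  [5] 2/9 → 0 ('')
  [6] 9/7 → 1 ('b')
  [7] 7/4 → 3 ('bab')
  [8] 4/6 → 1 ('b')
  [9] 6/3 → 4 ('bbab')

[0, 2, 1, 2, 5, 0, 1, 3, 1, 4]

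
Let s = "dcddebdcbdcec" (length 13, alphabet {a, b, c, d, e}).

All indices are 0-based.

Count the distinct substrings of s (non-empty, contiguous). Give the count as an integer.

78

sorted suffixes:
  #0 SA[0]=5  'bdcbdcec'
  #1 SA[1]=8  'bdcec'
  #2 SA[2]=12  'c'
  #3 SA[3]=7  'cbdcec'
  #4 SA[4]=1  'cddebdcbdcec'
  #5 SA[5]=10  'cec'
  #6 SA[6]=6  'dcbdcec'
  #7 SA[7]=0  'dcddebdcbdcec'
  #8 SA[8]=9  'dcec'
  #9 SA[9]=2  'ddebdcbdcec'
  #10 SA[10]=3  'debdcbdcec'
  #11 SA[11]=4  'ebdcbdcec'
  #12 SA[12]=11  'ec'

SA = [5, 8, 12, 7, 1, 10, 6, 0, 9, 2, 3, 4, 11]
[i] adj suffixes → lcp
  [1] 5/8 → 3 ('bdc')
  [2] 8/12 → 0 ('')
  [3] 12/7 → 1 ('c')
  [4] 7/1 → 1 ('c')
  [5] 1/10 → 1 ('c')
  [6] 10/6 → 0 ('')
  [7] 6/0 → 2 ('dc')
  [8] 0/9 → 2 ('dc')
  [9] 9/2 → 1 ('d')
  [10] 2/3 → 1 ('d')
  [11] 3/4 → 0 ('')
  [12] 4/11 → 1 ('e')

n(n+1)/2 = 13·14/2 = 91
Σ LCP = 0 + 3 + 0 + 1 + 1 + 1 + 0 + 2 + 2 + 1 + 1 + 0 + 1 = 13
distinct = 91 − 13 = 78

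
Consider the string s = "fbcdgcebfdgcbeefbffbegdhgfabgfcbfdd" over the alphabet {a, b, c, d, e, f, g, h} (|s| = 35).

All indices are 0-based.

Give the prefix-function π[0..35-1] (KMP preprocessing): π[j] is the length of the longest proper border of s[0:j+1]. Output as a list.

[0, 0, 0, 0, 0, 0, 0, 0, 1, 0, 0, 0, 0, 0, 0, 1, 2, 1, 1, 2, 0, 0, 0, 0, 0, 1, 0, 0, 0, 1, 0, 0, 1, 0, 0]

π[0] = 0
j=1 s[j]='b': π[1]=0 (border '')
j=2 s[j]='c': π[2]=0 (border '')
j=3 s[j]='d': π[3]=0 (border '')
j=4 s[j]='g': π[4]=0 (border '')
j=5 s[j]='c': π[5]=0 (border '')
j=6 s[j]='e': π[6]=0 (border '')
j=7 s[j]='b': π[7]=0 (border '')
j=8 s[j]='f': π[8]=1 (border 'f')
j=9 s[j]='d': k: 1→0; π[9]=0 (border '')
j=10 s[j]='g': π[10]=0 (border '')
j=11 s[j]='c': π[11]=0 (border '')
j=12 s[j]='b': π[12]=0 (border '')
j=13 s[j]='e': π[13]=0 (border '')
j=14 s[j]='e': π[14]=0 (border '')
j=15 s[j]='f': π[15]=1 (border 'f')
j=16 s[j]='b': π[16]=2 (border 'fb')
j=17 s[j]='f': k: 2→0; π[17]=1 (border 'f')
j=18 s[j]='f': k: 1→0; π[18]=1 (border 'f')
j=19 s[j]='b': π[19]=2 (border 'fb')
j=20 s[j]='e': k: 2→0; π[20]=0 (border '')
j=21 s[j]='g': π[21]=0 (border '')
j=22 s[j]='d': π[22]=0 (border '')
j=23 s[j]='h': π[23]=0 (border '')
j=24 s[j]='g': π[24]=0 (border '')
j=25 s[j]='f': π[25]=1 (border 'f')
j=26 s[j]='a': k: 1→0; π[26]=0 (border '')
j=27 s[j]='b': π[27]=0 (border '')
j=28 s[j]='g': π[28]=0 (border '')
j=29 s[j]='f': π[29]=1 (border 'f')
j=30 s[j]='c': k: 1→0; π[30]=0 (border '')
j=31 s[j]='b': π[31]=0 (border '')
j=32 s[j]='f': π[32]=1 (border 'f')
j=33 s[j]='d': k: 1→0; π[33]=0 (border '')
j=34 s[j]='d': π[34]=0 (border '')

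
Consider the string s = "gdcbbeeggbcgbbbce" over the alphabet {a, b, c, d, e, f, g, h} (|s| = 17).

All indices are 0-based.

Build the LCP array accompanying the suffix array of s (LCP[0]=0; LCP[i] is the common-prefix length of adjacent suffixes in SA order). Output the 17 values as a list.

[0, 2, 2, 1, 2, 1, 0, 1, 1, 0, 0, 1, 1, 0, 2, 1, 1]

rank | idx | suffix
   0 |  12 | bbbce
   1 |  13 | bbce
   2 |   3 | bbeeggbcgbbbce
   3 |  14 | bce
   4 |   9 | bcgbbbce
   5 |   4 | beeggbcgbbbce
   6 |   2 | cbbeeggbcgbbbce
   7 |  15 | ce
   8 |  10 | cgbbbce
   9 |   1 | dcbbeeggbcgbbbce
  10 |  16 | e
  11 |   5 | eeggbcgbbbce
  12 |   6 | eggbcgbbbce
  13 |  11 | gbbbce
  14 |   8 | gbcgbbbce
  15 |   0 | gdcbbeeggbcgbbbce
  16 |   7 | ggbcgbbbce

SA = [12, 13, 3, 14, 9, 4, 2, 15, 10, 1, 16, 5, 6, 11, 8, 0, 7]
[i] adj suffixes → lcp
  [1] 12/13 → 2 ('bb')
  [2] 13/3 → 2 ('bb')
  [3] 3/14 → 1 ('b')
  [4] 14/9 → 2 ('bc')
  [5] 9/4 → 1 ('b')
  [6] 4/2 → 0 ('')
  [7] 2/15 → 1 ('c')
  [8] 15/10 → 1 ('c')
  [9] 10/1 → 0 ('')
  [10] 1/16 → 0 ('')
  [11] 16/5 → 1 ('e')
  [12] 5/6 → 1 ('e')
  [13] 6/11 → 0 ('')
  [14] 11/8 → 2 ('gb')
  [15] 8/0 → 1 ('g')
  [16] 0/7 → 1 ('g')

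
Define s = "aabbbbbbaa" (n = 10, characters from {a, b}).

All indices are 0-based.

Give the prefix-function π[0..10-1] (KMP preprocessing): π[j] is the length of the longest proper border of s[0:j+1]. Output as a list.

π[0] = 0
j=1 s[j]='a': π[1]=1 (border 'a')
j=2 s[j]='b': k: 1→0; π[2]=0 (border '')
j=3 s[j]='b': π[3]=0 (border '')
j=4 s[j]='b': π[4]=0 (border '')
j=5 s[j]='b': π[5]=0 (border '')
j=6 s[j]='b': π[6]=0 (border '')
j=7 s[j]='b': π[7]=0 (border '')
j=8 s[j]='a': π[8]=1 (border 'a')
j=9 s[j]='a': π[9]=2 (border 'aa')

[0, 1, 0, 0, 0, 0, 0, 0, 1, 2]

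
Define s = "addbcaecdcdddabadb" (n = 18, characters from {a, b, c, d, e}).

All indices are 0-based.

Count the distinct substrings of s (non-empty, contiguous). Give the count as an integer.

sorted suffixes:
  #0 SA[0]=13  'abadb'
  #1 SA[1]=15  'adb'
  #2 SA[2]=0  'addbcaecdcdddabadb'
  #3 SA[3]=5  'aecdcdddabadb'
  #4 SA[4]=17  'b'
  #5 SA[5]=14  'badb'
  #6 SA[6]=3  'bcaecdcdddabadb'
  #7 SA[7]=4  'caecdcdddabadb'
  #8 SA[8]=7  'cdcdddabadb'
  #9 SA[9]=9  'cdddabadb'
  #10 SA[10]=12  'dabadb'
  #11 SA[11]=16  'db'
  #12 SA[12]=2  'dbcaecdcdddabadb'
  #13 SA[13]=8  'dcdddabadb'
  #14 SA[14]=11  'ddabadb'
  #15 SA[15]=1  'ddbcaecdcdddabadb'
  #16 SA[16]=10  'dddabadb'
  #17 SA[17]=6  'ecdcdddabadb'

SA = [13, 15, 0, 5, 17, 14, 3, 4, 7, 9, 12, 16, 2, 8, 11, 1, 10, 6]
i: (SA[i-1],SA[i]) lcp shared
  1: (13,15) 1 'a'
  2: (15,0) 2 'ad'
  3: (0,5) 1 'a'
  4: (5,17) 0 ''
  5: (17,14) 1 'b'
  6: (14,3) 1 'b'
  7: (3,4) 0 ''
  8: (4,7) 1 'c'
  9: (7,9) 2 'cd'
  10: (9,12) 0 ''
  11: (12,16) 1 'd'
  12: (16,2) 2 'db'
  13: (2,8) 1 'd'
  14: (8,11) 1 'd'
  15: (11,1) 2 'dd'
  16: (1,10) 2 'dd'
  17: (10,6) 0 ''

n(n+1)/2 = 18·19/2 = 171
Σ LCP = 0 + 1 + 2 + 1 + 0 + 1 + 1 + 0 + 1 + 2 + 0 + 1 + 2 + 1 + 1 + 2 + 2 + 0 = 18
distinct = 171 − 18 = 153

153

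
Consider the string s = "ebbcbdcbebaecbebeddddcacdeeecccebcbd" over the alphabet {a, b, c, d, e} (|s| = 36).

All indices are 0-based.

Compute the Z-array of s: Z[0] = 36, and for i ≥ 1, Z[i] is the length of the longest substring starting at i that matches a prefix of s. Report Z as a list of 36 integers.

Z[0]=36
i=1: fresh scan; Z[1]=0
i=2: fresh scan; Z[2]=0
i=3: fresh scan; Z[3]=0
i=4: fresh scan; Z[4]=0
i=5: fresh scan; Z[5]=0
i=6: fresh scan; Z[6]=0
i=7: fresh scan; Z[7]=0
i=8: fresh scan; Z[8]=2 scan→box=[8,10)
i=9: min(r-i=1, Z[1]=0)=0; Z[9]=0
i=10: fresh scan; Z[10]=0
i=11: fresh scan; Z[11]=1 scan→box=[11,12)
i=12: fresh scan; Z[12]=0
i=13: fresh scan; Z[13]=0
i=14: fresh scan; Z[14]=2 scan→box=[14,16)
i=15: min(r-i=1, Z[1]=0)=0; Z[15]=0
i=16: fresh scan; Z[16]=1 scan→box=[16,17)
i=17: fresh scan; Z[17]=0
i=18: fresh scan; Z[18]=0
i=19: fresh scan; Z[19]=0
i=20: fresh scan; Z[20]=0
i=21: fresh scan; Z[21]=0
i=22: fresh scan; Z[22]=0
i=23: fresh scan; Z[23]=0
i=24: fresh scan; Z[24]=0
i=25: fresh scan; Z[25]=1 scan→box=[25,26)
i=26: fresh scan; Z[26]=1 scan→box=[26,27)
i=27: fresh scan; Z[27]=1 scan→box=[27,28)
i=28: fresh scan; Z[28]=0
i=29: fresh scan; Z[29]=0
i=30: fresh scan; Z[30]=0
i=31: fresh scan; Z[31]=2 scan→box=[31,33)
i=32: min(r-i=1, Z[1]=0)=0; Z[32]=0
i=33: fresh scan; Z[33]=0
i=34: fresh scan; Z[34]=0
i=35: fresh scan; Z[35]=0

[36, 0, 0, 0, 0, 0, 0, 0, 2, 0, 0, 1, 0, 0, 2, 0, 1, 0, 0, 0, 0, 0, 0, 0, 0, 1, 1, 1, 0, 0, 0, 2, 0, 0, 0, 0]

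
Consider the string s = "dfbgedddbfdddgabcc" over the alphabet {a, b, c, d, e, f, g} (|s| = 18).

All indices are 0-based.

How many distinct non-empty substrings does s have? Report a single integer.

156

sorted suffixes:
  #0 SA[0]=14  'abcc'
  #1 SA[1]=15  'bcc'
  #2 SA[2]=8  'bfdddgabcc'
  #3 SA[3]=2  'bgedddbfdddgabcc'
  #4 SA[4]=17  'c'
  #5 SA[5]=16  'cc'
  #6 SA[6]=7  'dbfdddgabcc'
  #7 SA[7]=6  'ddbfdddgabcc'
  #8 SA[8]=5  'dddbfdddgabcc'
  #9 SA[9]=10  'dddgabcc'
  #10 SA[10]=11  'ddgabcc'
  #11 SA[11]=0  'dfbgedddbfdddgabcc'
  #12 SA[12]=12  'dgabcc'
  #13 SA[13]=4  'edddbfdddgabcc'
  #14 SA[14]=1  'fbgedddbfdddgabcc'
  #15 SA[15]=9  'fdddgabcc'
  #16 SA[16]=13  'gabcc'
  #17 SA[17]=3  'gedddbfdddgabcc'

SA = [14, 15, 8, 2, 17, 16, 7, 6, 5, 10, 11, 0, 12, 4, 1, 9, 13, 3]
rank  pair      lcp
   1  s[14:],s[15:]  0  ''
   2  s[15:],s[8:]  1  'b'
   3  s[8:],s[2:]  1  'b'
   4  s[2:],s[17:]  0  ''
   5  s[17:],s[16:]  1  'c'
   6  s[16:],s[7:]  0  ''
   7  s[7:],s[6:]  1  'd'
   8  s[6:],s[5:]  2  'dd'
   9  s[5:],s[10:]  3  'ddd'
  10  s[10:],s[11:]  2  'dd'
  11  s[11:],s[0:]  1  'd'
  12  s[0:],s[12:]  1  'd'
  13  s[12:],s[4:]  0  ''
  14  s[4:],s[1:]  0  ''
  15  s[1:],s[9:]  1  'f'
  16  s[9:],s[13:]  0  ''
  17  s[13:],s[3:]  1  'g'

n(n+1)/2 = 18·19/2 = 171
Σ LCP = 0 + 0 + 1 + 1 + 0 + 1 + 0 + 1 + 2 + 3 + 2 + 1 + 1 + 0 + 0 + 1 + 0 + 1 = 15
distinct = 171 − 15 = 156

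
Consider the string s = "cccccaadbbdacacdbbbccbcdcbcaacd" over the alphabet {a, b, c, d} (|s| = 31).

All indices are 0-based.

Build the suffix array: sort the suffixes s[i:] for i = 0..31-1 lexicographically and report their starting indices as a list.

[27, 5, 11, 28, 13, 6, 16, 17, 8, 25, 18, 21, 9, 26, 4, 12, 24, 20, 3, 19, 2, 1, 0, 29, 14, 22, 30, 10, 15, 7, 23]

rank→(start, suffix):
  0 → (27, 'aacd')
  1 → (5, 'aadbbdacacdbbbccbcdcbcaacd')
  2 → (11, 'acacdbbbccbcdcbcaacd')
  3 → (28, 'acd')
  4 → (13, 'acdbbbccbcdcbcaacd')
  5 → (6, 'adbbdacacdbbbccbcdcbcaacd')
  6 → (16, 'bbbccbcdcbcaacd')
  7 → (17, 'bbccbcdcbcaacd')
  8 → (8, 'bbdacacdbbbccbcdcbcaacd')
  9 → (25, 'bcaacd')
  10 → (18, 'bccbcdcbcaacd')
  11 → (21, 'bcdcbcaacd')
  12 → (9, 'bdacacdbbbccbcdcbcaacd')
  13 → (26, 'caacd')
  14 → (4, 'caadbbdacacdbbbccbcdcbcaacd')
  15 → (12, 'cacdbbbccbcdcbcaacd')
  16 → (24, 'cbcaacd')
  17 → (20, 'cbcdcbcaacd')
  18 → (3, 'ccaadbbdacacdbbbccbcdcbcaacd')
  19 → (19, 'ccbcdcbcaacd')
  20 → (2, 'cccaadbbdacacdbbbccbcdcbcaacd')
  21 → (1, 'ccccaadbbdacacdbbbccbcdcbcaacd')
  22 → (0, 'cccccaadbbdacacdbbbccbcdcbcaacd')
  23 → (29, 'cd')
  24 → (14, 'cdbbbccbcdcbcaacd')
  25 → (22, 'cdcbcaacd')
  26 → (30, 'd')
  27 → (10, 'dacacdbbbccbcdcbcaacd')
  28 → (15, 'dbbbccbcdcbcaacd')
  29 → (7, 'dbbdacacdbbbccbcdcbcaacd')
  30 → (23, 'dcbcaacd')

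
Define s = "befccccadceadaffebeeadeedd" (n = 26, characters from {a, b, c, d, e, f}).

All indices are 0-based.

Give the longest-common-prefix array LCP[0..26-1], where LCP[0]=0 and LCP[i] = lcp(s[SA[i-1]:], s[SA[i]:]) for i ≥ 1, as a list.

[0, 2, 2, 1, 0, 2, 0, 1, 2, 3, 1, 0, 1, 1, 1, 1, 0, 3, 1, 1, 1, 2, 1, 0, 1, 1]

rank | idx | suffix
   0 |  11 | adaffebeeadeedd
   1 |   7 | adceadaffebeeadeedd
   2 |  20 | adeedd
   3 |  13 | affebeeadeedd
   4 |  17 | beeadeedd
   5 |   0 | befccccadceadaffebeeadeedd
   6 |   6 | cadceadaffebeeadeedd
   7 |   5 | ccadceadaffebeeadeedd
   8 |   4 | cccadceadaffebeeadeedd
   9 |   3 | ccccadceadaffebeeadeedd
  10 |   9 | ceadaffebeeadeedd
  11 |  25 | d
  12 |  12 | daffebeeadeedd
  13 |   8 | dceadaffebeeadeedd
  14 |  24 | dd
  15 |  21 | deedd
  16 |  10 | eadaffebeeadeedd
  17 |  19 | eadeedd
  18 |  16 | ebeeadeedd
  19 |  23 | edd
  20 |  18 | eeadeedd
  21 |  22 | eedd
  22 |   1 | efccccadceadaffebeeadeedd
  23 |   2 | fccccadceadaffebeeadeedd
  24 |  15 | febeeadeedd
  25 |  14 | ffebeeadeedd

SA = [11, 7, 20, 13, 17, 0, 6, 5, 4, 3, 9, 25, 12, 8, 24, 21, 10, 19, 16, 23, 18, 22, 1, 2, 15, 14]
rank  pair      lcp
   1  s[11:],s[7:]  2  'ad'
   2  s[7:],s[20:]  2  'ad'
   3  s[20:],s[13:]  1  'a'
   4  s[13:],s[17:]  0  ''
   5  s[17:],s[0:]  2  'be'
   6  s[0:],s[6:]  0  ''
   7  s[6:],s[5:]  1  'c'
   8  s[5:],s[4:]  2  'cc'
   9  s[4:],s[3:]  3  'ccc'
  10  s[3:],s[9:]  1  'c'
  11  s[9:],s[25:]  0  ''
  12  s[25:],s[12:]  1  'd'
  13  s[12:],s[8:]  1  'd'
  14  s[8:],s[24:]  1  'd'
  15  s[24:],s[21:]  1  'd'
  16  s[21:],s[10:]  0  ''
  17  s[10:],s[19:]  3  'ead'
  18  s[19:],s[16:]  1  'e'
  19  s[16:],s[23:]  1  'e'
  20  s[23:],s[18:]  1  'e'
  21  s[18:],s[22:]  2  'ee'
  22  s[22:],s[1:]  1  'e'
  23  s[1:],s[2:]  0  ''
  24  s[2:],s[15:]  1  'f'
  25  s[15:],s[14:]  1  'f'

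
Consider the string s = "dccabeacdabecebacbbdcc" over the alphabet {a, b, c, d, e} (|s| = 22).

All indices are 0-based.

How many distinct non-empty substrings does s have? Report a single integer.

sorted suffixes:
  #0 SA[0]=3  'abeacdabecebacbbdcc'
  #1 SA[1]=9  'abecebacbbdcc'
  #2 SA[2]=15  'acbbdcc'
  #3 SA[3]=6  'acdabecebacbbdcc'
  #4 SA[4]=14  'bacbbdcc'
  #5 SA[5]=17  'bbdcc'
  #6 SA[6]=18  'bdcc'
  #7 SA[7]=4  'beacdabecebacbbdcc'
  #8 SA[8]=10  'becebacbbdcc'
  #9 SA[9]=21  'c'
  #10 SA[10]=2  'cabeacdabecebacbbdcc'
  #11 SA[11]=16  'cbbdcc'
  #12 SA[12]=20  'cc'
  #13 SA[13]=1  'ccabeacdabecebacbbdcc'
  #14 SA[14]=7  'cdabecebacbbdcc'
  #15 SA[15]=12  'cebacbbdcc'
  #16 SA[16]=8  'dabecebacbbdcc'
  #17 SA[17]=19  'dcc'
  #18 SA[18]=0  'dccabeacdabecebacbbdcc'
  #19 SA[19]=5  'eacdabecebacbbdcc'
  #20 SA[20]=13  'ebacbbdcc'
  #21 SA[21]=11  'ecebacbbdcc'

SA = [3, 9, 15, 6, 14, 17, 18, 4, 10, 21, 2, 16, 20, 1, 7, 12, 8, 19, 0, 5, 13, 11]
[i] adj suffixes → lcp
  [1] 3/9 → 3 ('abe')
  [2] 9/15 → 1 ('a')
  [3] 15/6 → 2 ('ac')
  [4] 6/14 → 0 ('')
  [5] 14/17 → 1 ('b')
  [6] 17/18 → 1 ('b')
  [7] 18/4 → 1 ('b')
  [8] 4/10 → 2 ('be')
  [9] 10/21 → 0 ('')
  [10] 21/2 → 1 ('c')
  [11] 2/16 → 1 ('c')
  [12] 16/20 → 1 ('c')
  [13] 20/1 → 2 ('cc')
  [14] 1/7 → 1 ('c')
  [15] 7/12 → 1 ('c')
  [16] 12/8 → 0 ('')
  [17] 8/19 → 1 ('d')
  [18] 19/0 → 3 ('dcc')
  [19] 0/5 → 0 ('')
  [20] 5/13 → 1 ('e')
  [21] 13/11 → 1 ('e')

n(n+1)/2 = 22·23/2 = 253
Σ LCP = 0 + 3 + 1 + 2 + 0 + 1 + 1 + 1 + 2 + 0 + 1 + 1 + 1 + 2 + 1 + 1 + 0 + 1 + 3 + 0 + 1 + 1 = 24
distinct = 253 − 24 = 229

229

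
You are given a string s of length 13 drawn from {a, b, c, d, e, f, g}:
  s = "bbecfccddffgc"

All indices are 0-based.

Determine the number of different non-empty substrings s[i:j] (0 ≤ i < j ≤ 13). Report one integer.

sorted suffixes:
  #0 SA[0]=0  'bbecfccddffgc'
  #1 SA[1]=1  'becfccddffgc'
  #2 SA[2]=12  'c'
  #3 SA[3]=5  'ccddffgc'
  #4 SA[4]=6  'cddffgc'
  #5 SA[5]=3  'cfccddffgc'
  #6 SA[6]=7  'ddffgc'
  #7 SA[7]=8  'dffgc'
  #8 SA[8]=2  'ecfccddffgc'
  #9 SA[9]=4  'fccddffgc'
  #10 SA[10]=9  'ffgc'
  #11 SA[11]=10  'fgc'
  #12 SA[12]=11  'gc'

SA = [0, 1, 12, 5, 6, 3, 7, 8, 2, 4, 9, 10, 11]
[i] adj suffixes → lcp
  [1] 0/1 → 1 ('b')
  [2] 1/12 → 0 ('')
  [3] 12/5 → 1 ('c')
  [4] 5/6 → 1 ('c')
  [5] 6/3 → 1 ('c')
  [6] 3/7 → 0 ('')
  [7] 7/8 → 1 ('d')
  [8] 8/2 → 0 ('')
  [9] 2/4 → 0 ('')
  [10] 4/9 → 1 ('f')
  [11] 9/10 → 1 ('f')
  [12] 10/11 → 0 ('')

n(n+1)/2 = 13·14/2 = 91
Σ LCP = 0 + 1 + 0 + 1 + 1 + 1 + 0 + 1 + 0 + 0 + 1 + 1 + 0 = 7
distinct = 91 − 7 = 84

84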